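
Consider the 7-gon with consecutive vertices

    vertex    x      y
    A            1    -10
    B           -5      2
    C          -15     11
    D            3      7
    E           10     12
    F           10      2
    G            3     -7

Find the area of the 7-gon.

222

A→B: (1)(2) − (-5)(-10) = -48
B→C: (-5)(11) − (-15)(2) = -25
C→D: (-15)(7) − (3)(11) = -138
D→E: (3)(12) − (10)(7) = -34
E→F: (10)(2) − (10)(12) = -100
F→G: (10)(-7) − (3)(2) = -76
G→A: (3)(-10) − (1)(-7) = -23
Σ = -444
Area = |Σ|/2 = 222.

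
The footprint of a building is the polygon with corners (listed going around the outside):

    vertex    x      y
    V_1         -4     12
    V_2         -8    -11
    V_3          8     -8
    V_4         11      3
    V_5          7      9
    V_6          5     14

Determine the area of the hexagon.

325.5

Apply the shoelace (surveyor's) formula: 2A = Σ (x_i·y_{i+1} − x_{i+1}·y_i), indices taken mod 6.
V_1→V_2: (-4)(-11) − (-8)(12) = 140
V_2→V_3: (-8)(-8) − (8)(-11) = 152
V_3→V_4: (8)(3) − (11)(-8) = 112
V_4→V_5: (11)(9) − (7)(3) = 78
V_5→V_6: (7)(14) − (5)(9) = 53
V_6→V_1: (5)(12) − (-4)(14) = 116
Σ = 651
Area = |Σ|/2 = 325.5.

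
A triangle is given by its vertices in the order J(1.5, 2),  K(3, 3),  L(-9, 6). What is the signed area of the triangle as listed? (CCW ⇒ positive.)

8.25

J→K: (1.5)(3) − (3)(2) = -1.5
K→L: (3)(6) − (-9)(3) = 45
L→J: (-9)(2) − (1.5)(6) = -27
Σ = 16.5
Signed area = Σ/2 = 8.25 (positive ⇒ counter-clockwise traversal).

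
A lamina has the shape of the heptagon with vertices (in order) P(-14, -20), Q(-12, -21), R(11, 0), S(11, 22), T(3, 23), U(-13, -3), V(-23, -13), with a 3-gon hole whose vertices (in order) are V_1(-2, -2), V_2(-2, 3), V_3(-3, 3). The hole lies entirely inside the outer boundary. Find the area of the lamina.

688.5

Outer boundary:
Apply the shoelace formula: 2A = Σ (x_i·y_{i+1} − x_{i+1}·y_i), indices taken mod 7.
Σ = (54) + (231) + (242) + (187) + (290) + (100) + (278) = 1382
Area = |Σ|/2 = 691.
Hole:
Cross-terms: -10, 3, 12  ⇒  Σ = 5
Area = |Σ|/2 = 2.5.
Net area = 691 − 2.5 = 688.5.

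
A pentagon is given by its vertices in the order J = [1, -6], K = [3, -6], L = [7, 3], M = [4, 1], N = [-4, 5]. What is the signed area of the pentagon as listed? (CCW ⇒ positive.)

Apply the shoelace formula: 2A = Σ (x_i·y_{i+1} − x_{i+1}·y_i), indices taken mod 5.
Σ = (12) + (51) + (-5) + (24) + (19) = 101
Signed area = Σ/2 = 50.5 (positive ⇒ counter-clockwise traversal).

50.5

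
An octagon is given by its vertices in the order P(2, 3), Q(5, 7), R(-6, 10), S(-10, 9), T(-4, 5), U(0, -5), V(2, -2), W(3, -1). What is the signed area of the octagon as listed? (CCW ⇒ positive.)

Apply the shoelace (surveyor's) formula: 2A = Σ (x_i·y_{i+1} − x_{i+1}·y_i), indices taken mod 8.
Σ = (-1) + (92) + (46) + (-14) + (20) + (10) + (4) + (11) = 168
Signed area = Σ/2 = 84 (positive ⇒ counter-clockwise traversal).

84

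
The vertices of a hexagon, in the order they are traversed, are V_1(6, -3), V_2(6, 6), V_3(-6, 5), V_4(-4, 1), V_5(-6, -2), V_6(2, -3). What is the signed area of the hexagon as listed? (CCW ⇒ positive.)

Apply Gauss's area formula: 2A = Σ (x_i·y_{i+1} − x_{i+1}·y_i), indices taken mod 6.
V_1→V_2: (6)(6) − (6)(-3) = 54
V_2→V_3: (6)(5) − (-6)(6) = 66
V_3→V_4: (-6)(1) − (-4)(5) = 14
V_4→V_5: (-4)(-2) − (-6)(1) = 14
V_5→V_6: (-6)(-3) − (2)(-2) = 22
V_6→V_1: (2)(-3) − (6)(-3) = 12
Σ = 182
Signed area = Σ/2 = 91 (positive ⇒ counter-clockwise traversal).

91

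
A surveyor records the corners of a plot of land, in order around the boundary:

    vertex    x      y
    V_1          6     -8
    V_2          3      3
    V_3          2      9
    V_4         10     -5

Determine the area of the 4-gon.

43.5

Apply the surveyor's formula: 2A = Σ (x_i·y_{i+1} − x_{i+1}·y_i), indices taken mod 4.
V_1→V_2: (6)(3) − (3)(-8) = 42
V_2→V_3: (3)(9) − (2)(3) = 21
V_3→V_4: (2)(-5) − (10)(9) = -100
V_4→V_1: (10)(-8) − (6)(-5) = -50
Σ = -87
Area = |Σ|/2 = 43.5.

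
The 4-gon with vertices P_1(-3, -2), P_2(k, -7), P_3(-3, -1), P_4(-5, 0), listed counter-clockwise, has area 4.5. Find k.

The doubled signed area Σ (x_i y_{i+1} − x_{i+1} y_i) is linear in k.
With k=0 it equals 5; the coefficient of k is 1 (from the two edges through P_2).
So 1·k + 5 = 2·4.5 = 9 ⇒ k = 4.

4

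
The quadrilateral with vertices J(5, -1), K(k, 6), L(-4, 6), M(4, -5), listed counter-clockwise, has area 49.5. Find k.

4

Write out the shoelace sum; only the two edges meeting at K involve k:
2·Area = [(5·6 − k·(-1)) + (k·6 − (-4)·6)] + 17
       = 7·k + 71 = 99
⇒ k = 4.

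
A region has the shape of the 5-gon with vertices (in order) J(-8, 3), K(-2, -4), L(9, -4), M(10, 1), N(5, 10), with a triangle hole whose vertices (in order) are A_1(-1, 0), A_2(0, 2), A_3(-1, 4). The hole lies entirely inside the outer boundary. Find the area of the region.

158.5

Outer boundary:
Apply the shoelace formula: 2A = Σ (x_i·y_{i+1} − x_{i+1}·y_i), indices taken mod 5.
Cross-terms: 38, 44, 49, 95, 95  ⇒  Σ = 321
Area = |Σ|/2 = 160.5.
Hole:
Apply the shoelace formula: 2A = Σ (x_i·y_{i+1} − x_{i+1}·y_i), indices taken mod 3.
Σ = (-2) + (2) + (4) = 4
Area = |Σ|/2 = 2.
Net area = 160.5 − 2 = 158.5.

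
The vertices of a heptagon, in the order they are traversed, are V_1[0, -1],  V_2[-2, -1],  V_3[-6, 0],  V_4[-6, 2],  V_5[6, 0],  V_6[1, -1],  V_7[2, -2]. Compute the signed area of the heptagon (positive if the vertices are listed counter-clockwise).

Cross-terms: -2, -6, -12, -12, -6, 0, -2  ⇒  Σ = -40
Signed area = Σ/2 = -20 (negative ⇒ clockwise traversal).

-20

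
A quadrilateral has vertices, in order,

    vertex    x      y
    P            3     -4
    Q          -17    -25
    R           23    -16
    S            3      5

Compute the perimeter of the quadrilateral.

|PQ| = √((-20)² + (-21)²) = √841 = 29
|QR| = √((40)² + (9)²) = √1681 = 41
|RS| = √((-20)² + (21)²) = √841 = 29
|SP| = √((0)² + (-9)²) = √81 = 9
Perimeter = 29 + 41 + 29 + 9 = 108.

108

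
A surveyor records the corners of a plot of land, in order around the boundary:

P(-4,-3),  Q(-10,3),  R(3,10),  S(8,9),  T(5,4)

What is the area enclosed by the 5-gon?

P→Q: (-4)(3) − (-10)(-3) = -42
Q→R: (-10)(10) − (3)(3) = -109
R→S: (3)(9) − (8)(10) = -53
S→T: (8)(4) − (5)(9) = -13
T→P: (5)(-3) − (-4)(4) = 1
Σ = -216
Area = |Σ|/2 = 108.

108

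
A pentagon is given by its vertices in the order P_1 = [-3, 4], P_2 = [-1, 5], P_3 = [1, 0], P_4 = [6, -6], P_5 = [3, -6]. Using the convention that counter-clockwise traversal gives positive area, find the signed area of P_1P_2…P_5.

-23

Σ = (-11) + (-5) + (-6) + (-18) + (-6) = -46
Signed area = Σ/2 = -23 (negative ⇒ clockwise traversal).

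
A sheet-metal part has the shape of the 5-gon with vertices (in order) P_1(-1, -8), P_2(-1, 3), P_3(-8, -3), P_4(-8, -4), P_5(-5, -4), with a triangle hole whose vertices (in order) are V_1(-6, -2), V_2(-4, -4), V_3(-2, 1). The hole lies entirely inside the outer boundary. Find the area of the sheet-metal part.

Outer boundary:
Apply Gauss's area formula: 2A = Σ (x_i·y_{i+1} − x_{i+1}·y_i), indices taken mod 5.
Σ = (-11) + (27) + (8) + (12) + (36) = 72
Area = |Σ|/2 = 36.
Hole:
Σ = (16) + (-12) + (10) = 14
Area = |Σ|/2 = 7.
Net area = 36 − 7 = 29.

29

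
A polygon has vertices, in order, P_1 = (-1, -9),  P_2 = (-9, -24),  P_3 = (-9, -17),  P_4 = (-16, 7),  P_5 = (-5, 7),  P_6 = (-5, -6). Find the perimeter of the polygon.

78

|P_1P_2| = √((-8)² + (-15)²) = √289 = 17
|P_2P_3| = √((0)² + (7)²) = √49 = 7
|P_3P_4| = √((-7)² + (24)²) = √625 = 25
|P_4P_5| = √((11)² + (0)²) = √121 = 11
|P_5P_6| = √((0)² + (-13)²) = √169 = 13
|P_6P_1| = √((4)² + (-3)²) = √25 = 5
Perimeter = 17 + 7 + 25 + 11 + 13 + 5 = 78.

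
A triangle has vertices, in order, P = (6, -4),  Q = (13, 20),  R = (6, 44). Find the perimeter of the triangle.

98

|PQ| = √((7)² + (24)²) = √625 = 25
|QR| = √((-7)² + (24)²) = √625 = 25
|RP| = √((0)² + (-48)²) = √2304 = 48
Perimeter = 25 + 25 + 48 = 98.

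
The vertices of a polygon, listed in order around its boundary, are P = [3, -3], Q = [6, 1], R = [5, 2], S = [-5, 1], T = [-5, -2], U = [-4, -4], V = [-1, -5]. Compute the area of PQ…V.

52

Apply the shoelace formula: 2A = Σ (x_i·y_{i+1} − x_{i+1}·y_i), indices taken mod 7.
Cross-terms: 21, 7, 15, 15, 12, 16, 18  ⇒  Σ = 104
Area = |Σ|/2 = 52.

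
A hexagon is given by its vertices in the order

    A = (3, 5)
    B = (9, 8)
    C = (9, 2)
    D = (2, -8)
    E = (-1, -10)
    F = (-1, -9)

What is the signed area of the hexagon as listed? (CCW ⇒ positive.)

-79

Apply Gauss's area formula: 2A = Σ (x_i·y_{i+1} − x_{i+1}·y_i), indices taken mod 6.
Σ = (-21) + (-54) + (-76) + (-28) + (-1) + (22) = -158
Signed area = Σ/2 = -79 (negative ⇒ clockwise traversal).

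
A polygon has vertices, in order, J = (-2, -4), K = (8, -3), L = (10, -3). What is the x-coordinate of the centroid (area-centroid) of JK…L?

16/3

Apply the shoelace formula. First the cross-terms c_i = x_i·y_{i+1} − x_{i+1}·y_i:
  38, 6, -46  ⇒  2A = -2, A = -1.
Then Σ (x_i + x_{i+1})·c_i = -32, so x̄ = -32 / (6·(-1)) = 16/3.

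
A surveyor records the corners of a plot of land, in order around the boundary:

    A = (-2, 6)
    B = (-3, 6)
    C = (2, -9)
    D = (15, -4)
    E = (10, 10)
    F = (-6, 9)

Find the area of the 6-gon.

Apply Gauss's area formula: 2A = Σ (x_i·y_{i+1} − x_{i+1}·y_i), indices taken mod 6.
Cross-terms: 6, 15, 127, 190, 150, -18  ⇒  Σ = 470
Area = |Σ|/2 = 235.

235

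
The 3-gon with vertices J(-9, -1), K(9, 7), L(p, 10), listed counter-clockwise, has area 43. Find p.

Write out the shoelace sum; only the two edges meeting at L involve p:
2·Area = [(9·10 − p·7) + (p·(-1) − (-9)·10)] + -54
       = -8·p + 126 = 86
⇒ p = 5.

5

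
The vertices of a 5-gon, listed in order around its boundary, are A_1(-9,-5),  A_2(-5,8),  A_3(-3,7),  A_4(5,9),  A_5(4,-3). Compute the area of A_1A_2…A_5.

Cross-terms: -97, -11, -62, -51, -47  ⇒  Σ = -268
Area = |Σ|/2 = 134.

134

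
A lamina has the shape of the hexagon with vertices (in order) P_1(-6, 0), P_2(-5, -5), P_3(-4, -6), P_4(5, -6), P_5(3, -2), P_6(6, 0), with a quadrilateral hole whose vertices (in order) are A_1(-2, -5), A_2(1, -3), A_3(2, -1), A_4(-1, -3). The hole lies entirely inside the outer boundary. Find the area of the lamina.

53

Outer boundary:
Apply the shoelace (surveyor's) formula: 2A = Σ (x_i·y_{i+1} − x_{i+1}·y_i), indices taken mod 6.
Σ = (30) + (10) + (54) + (8) + (12) + (0) = 114
Area = |Σ|/2 = 57.
Hole:
A_1→A_2: (-2)(-3) − (1)(-5) = 11
A_2→A_3: (1)(-1) − (2)(-3) = 5
A_3→A_4: (2)(-3) − (-1)(-1) = -7
A_4→A_1: (-1)(-5) − (-2)(-3) = -1
Σ = 8
Area = |Σ|/2 = 4.
Net area = 57 − 4 = 53.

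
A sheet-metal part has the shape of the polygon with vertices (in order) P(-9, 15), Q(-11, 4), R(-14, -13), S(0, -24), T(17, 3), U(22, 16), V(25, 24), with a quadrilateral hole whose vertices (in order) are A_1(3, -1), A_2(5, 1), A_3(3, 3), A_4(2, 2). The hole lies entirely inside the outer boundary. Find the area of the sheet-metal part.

992.5

Outer boundary:
Apply the surveyor's formula: 2A = Σ (x_i·y_{i+1} − x_{i+1}·y_i), indices taken mod 7.
Σ = (129) + (199) + (336) + (408) + (206) + (128) + (591) = 1997
Area = |Σ|/2 = 998.5.
Hole:
Σ = (8) + (12) + (0) + (-8) = 12
Area = |Σ|/2 = 6.
Net area = 998.5 − 6 = 992.5.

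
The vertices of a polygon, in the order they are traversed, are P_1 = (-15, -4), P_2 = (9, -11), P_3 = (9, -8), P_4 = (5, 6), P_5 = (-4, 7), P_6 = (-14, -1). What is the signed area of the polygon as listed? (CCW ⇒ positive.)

Apply the shoelace (surveyor's) formula: 2A = Σ (x_i·y_{i+1} − x_{i+1}·y_i), indices taken mod 6.
Σ = (201) + (27) + (94) + (59) + (102) + (41) = 524
Signed area = Σ/2 = 262 (positive ⇒ counter-clockwise traversal).

262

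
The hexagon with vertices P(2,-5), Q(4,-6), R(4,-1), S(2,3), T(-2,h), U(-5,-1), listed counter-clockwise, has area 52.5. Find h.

4

The doubled signed area Σ (x_i y_{i+1} − x_{i+1} y_i) is linear in h.
With h=0 it equals 77; the coefficient of h is 7 (from the two edges through T).
So 7·h + 77 = 2·52.5 = 105 ⇒ h = 4.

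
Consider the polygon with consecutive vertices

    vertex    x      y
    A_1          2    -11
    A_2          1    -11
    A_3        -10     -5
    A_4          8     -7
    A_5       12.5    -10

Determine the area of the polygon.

Σ = (-11) + (-115) + (110) + (7.5) + (-117.5) = -126
Area = |Σ|/2 = 63.

63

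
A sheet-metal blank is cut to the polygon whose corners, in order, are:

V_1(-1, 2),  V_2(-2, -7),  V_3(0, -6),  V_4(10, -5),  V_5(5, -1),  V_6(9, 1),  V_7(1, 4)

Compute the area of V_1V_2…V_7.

76.5

Apply the surveyor's formula: 2A = Σ (x_i·y_{i+1} − x_{i+1}·y_i), indices taken mod 7.
V_1→V_2: (-1)(-7) − (-2)(2) = 11
V_2→V_3: (-2)(-6) − (0)(-7) = 12
V_3→V_4: (0)(-5) − (10)(-6) = 60
V_4→V_5: (10)(-1) − (5)(-5) = 15
V_5→V_6: (5)(1) − (9)(-1) = 14
V_6→V_7: (9)(4) − (1)(1) = 35
V_7→V_1: (1)(2) − (-1)(4) = 6
Σ = 153
Area = |Σ|/2 = 76.5.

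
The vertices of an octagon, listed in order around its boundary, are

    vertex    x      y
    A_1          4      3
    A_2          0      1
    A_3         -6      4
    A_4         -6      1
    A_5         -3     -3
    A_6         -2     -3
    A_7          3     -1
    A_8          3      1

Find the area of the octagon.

37

Apply the surveyor's formula: 2A = Σ (x_i·y_{i+1} − x_{i+1}·y_i), indices taken mod 8.
A_1→A_2: (4)(1) − (0)(3) = 4
A_2→A_3: (0)(4) − (-6)(1) = 6
A_3→A_4: (-6)(1) − (-6)(4) = 18
A_4→A_5: (-6)(-3) − (-3)(1) = 21
A_5→A_6: (-3)(-3) − (-2)(-3) = 3
A_6→A_7: (-2)(-1) − (3)(-3) = 11
A_7→A_8: (3)(1) − (3)(-1) = 6
A_8→A_1: (3)(3) − (4)(1) = 5
Σ = 74
Area = |Σ|/2 = 37.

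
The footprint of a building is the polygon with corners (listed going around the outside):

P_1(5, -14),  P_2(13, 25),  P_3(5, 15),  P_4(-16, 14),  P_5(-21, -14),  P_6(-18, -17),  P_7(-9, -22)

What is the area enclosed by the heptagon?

894.5

Apply the shoelace (surveyor's) formula: 2A = Σ (x_i·y_{i+1} − x_{i+1}·y_i), indices taken mod 7.
Cross-terms: 307, 70, 310, 518, 105, 243, 236  ⇒  Σ = 1789
Area = |Σ|/2 = 894.5.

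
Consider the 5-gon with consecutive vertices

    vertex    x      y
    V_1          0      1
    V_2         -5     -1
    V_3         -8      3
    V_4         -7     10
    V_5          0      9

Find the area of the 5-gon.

70

Σ = (5) + (-23) + (-59) + (-63) + (0) = -140
Area = |Σ|/2 = 70.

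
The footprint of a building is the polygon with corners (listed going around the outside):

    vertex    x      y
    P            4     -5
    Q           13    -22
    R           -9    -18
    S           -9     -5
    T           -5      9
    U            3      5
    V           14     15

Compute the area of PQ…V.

442.5

Apply the surveyor's formula: 2A = Σ (x_i·y_{i+1} − x_{i+1}·y_i), indices taken mod 7.
Σ = (-23) + (-432) + (-117) + (-106) + (-52) + (-25) + (-130) = -885
Area = |Σ|/2 = 442.5.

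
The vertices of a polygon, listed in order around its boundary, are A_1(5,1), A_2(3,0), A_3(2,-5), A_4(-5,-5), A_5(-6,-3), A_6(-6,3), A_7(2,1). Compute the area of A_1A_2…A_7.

Apply the shoelace (surveyor's) formula: 2A = Σ (x_i·y_{i+1} − x_{i+1}·y_i), indices taken mod 7.
Cross-terms: -3, -15, -35, -15, -36, -12, -3  ⇒  Σ = -119
Area = |Σ|/2 = 59.5.

59.5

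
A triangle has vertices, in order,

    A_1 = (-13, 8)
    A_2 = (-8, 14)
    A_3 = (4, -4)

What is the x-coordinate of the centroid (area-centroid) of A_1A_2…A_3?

-17/3

Apply the surveyor's formula. First the cross-terms c_i = x_i·y_{i+1} − x_{i+1}·y_i:
  -118, -24, -20  ⇒  2A = -162, A = -81.
Then Σ (x_i + x_{i+1})·c_i = 2754, so x̄ = 2754 / (6·(-81)) = -17/3.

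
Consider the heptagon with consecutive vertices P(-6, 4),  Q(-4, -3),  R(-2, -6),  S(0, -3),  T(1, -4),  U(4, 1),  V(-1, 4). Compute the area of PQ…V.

57.5

Apply the shoelace (surveyor's) formula: 2A = Σ (x_i·y_{i+1} − x_{i+1}·y_i), indices taken mod 7.
Σ = (34) + (18) + (6) + (3) + (17) + (17) + (20) = 115
Area = |Σ|/2 = 57.5.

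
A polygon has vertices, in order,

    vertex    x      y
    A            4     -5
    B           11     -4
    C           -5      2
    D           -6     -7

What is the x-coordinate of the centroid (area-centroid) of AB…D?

Apply the surveyor's formula. First the cross-terms c_i = x_i·y_{i+1} − x_{i+1}·y_i:
  39, 2, 47, 58  ⇒  2A = 146, A = 73.
Then Σ (x_i + x_{i+1})·c_i = -36, so x̄ = -36 / (6·73) = -6/73.

-6/73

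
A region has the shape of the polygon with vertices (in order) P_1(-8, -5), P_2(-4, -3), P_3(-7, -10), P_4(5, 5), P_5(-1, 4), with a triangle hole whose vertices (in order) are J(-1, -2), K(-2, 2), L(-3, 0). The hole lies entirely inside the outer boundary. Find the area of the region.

Outer boundary:
Σ = (4) + (19) + (15) + (25) + (37) = 100
Area = |Σ|/2 = 50.
Hole:
J→K: (-1)(2) − (-2)(-2) = -6
K→L: (-2)(0) − (-3)(2) = 6
L→J: (-3)(-2) − (-1)(0) = 6
Σ = 6
Area = |Σ|/2 = 3.
Net area = 50 − 3 = 47.

47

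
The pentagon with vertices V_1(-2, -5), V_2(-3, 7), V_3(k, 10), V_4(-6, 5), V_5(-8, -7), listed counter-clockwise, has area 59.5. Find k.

-5

The doubled signed area Σ (x_i y_{i+1} − x_{i+1} y_i) is linear in k.
With k=0 it equals 109; the coefficient of k is -2 (from the two edges through V_3).
So -2·k + 109 = 2·59.5 = 119 ⇒ k = -5.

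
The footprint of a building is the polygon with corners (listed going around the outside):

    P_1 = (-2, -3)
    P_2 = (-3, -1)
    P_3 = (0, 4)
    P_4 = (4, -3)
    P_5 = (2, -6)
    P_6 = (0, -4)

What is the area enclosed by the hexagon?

34.5

Σ = (-7) + (-12) + (-16) + (-18) + (-8) + (-8) = -69
Area = |Σ|/2 = 34.5.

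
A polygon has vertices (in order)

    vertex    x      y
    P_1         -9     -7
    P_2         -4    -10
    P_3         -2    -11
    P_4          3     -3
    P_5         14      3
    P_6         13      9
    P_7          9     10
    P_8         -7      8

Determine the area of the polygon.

287.5

Apply the shoelace formula: 2A = Σ (x_i·y_{i+1} − x_{i+1}·y_i), indices taken mod 8.
P_1→P_2: (-9)(-10) − (-4)(-7) = 62
P_2→P_3: (-4)(-11) − (-2)(-10) = 24
P_3→P_4: (-2)(-3) − (3)(-11) = 39
P_4→P_5: (3)(3) − (14)(-3) = 51
P_5→P_6: (14)(9) − (13)(3) = 87
P_6→P_7: (13)(10) − (9)(9) = 49
P_7→P_8: (9)(8) − (-7)(10) = 142
P_8→P_1: (-7)(-7) − (-9)(8) = 121
Σ = 575
Area = |Σ|/2 = 287.5.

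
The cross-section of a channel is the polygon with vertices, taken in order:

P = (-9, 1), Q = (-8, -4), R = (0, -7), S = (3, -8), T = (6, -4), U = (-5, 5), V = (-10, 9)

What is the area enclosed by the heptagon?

Apply Gauss's area formula: 2A = Σ (x_i·y_{i+1} − x_{i+1}·y_i), indices taken mod 7.
P→Q: (-9)(-4) − (-8)(1) = 44
Q→R: (-8)(-7) − (0)(-4) = 56
R→S: (0)(-8) − (3)(-7) = 21
S→T: (3)(-4) − (6)(-8) = 36
T→U: (6)(5) − (-5)(-4) = 10
U→V: (-5)(9) − (-10)(5) = 5
V→P: (-10)(1) − (-9)(9) = 71
Σ = 243
Area = |Σ|/2 = 121.5.

121.5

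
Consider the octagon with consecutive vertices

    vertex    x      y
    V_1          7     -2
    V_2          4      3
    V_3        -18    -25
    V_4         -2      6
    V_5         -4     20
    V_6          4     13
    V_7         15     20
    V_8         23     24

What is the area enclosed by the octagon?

376

Cross-terms: 29, -46, -158, -16, -132, -115, -100, -214  ⇒  Σ = -752
Area = |Σ|/2 = 376.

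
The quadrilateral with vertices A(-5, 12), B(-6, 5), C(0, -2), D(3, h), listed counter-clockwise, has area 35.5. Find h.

-6

The doubled signed area Σ (x_i y_{i+1} − x_{i+1} y_i) is linear in h.
With h=0 it equals 101; the coefficient of h is 5 (from the two edges through D).
So 5·h + 101 = 2·35.5 = 71 ⇒ h = -6.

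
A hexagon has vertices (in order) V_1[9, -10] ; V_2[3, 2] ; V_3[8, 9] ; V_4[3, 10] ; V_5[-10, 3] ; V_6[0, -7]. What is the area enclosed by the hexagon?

177

Apply the surveyor's formula: 2A = Σ (x_i·y_{i+1} − x_{i+1}·y_i), indices taken mod 6.
Σ = (48) + (11) + (53) + (109) + (70) + (63) = 354
Area = |Σ|/2 = 177.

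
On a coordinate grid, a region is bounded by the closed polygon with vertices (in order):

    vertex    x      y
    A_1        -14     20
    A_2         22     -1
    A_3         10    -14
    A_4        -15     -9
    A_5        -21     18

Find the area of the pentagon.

825.5

Apply the shoelace formula: 2A = Σ (x_i·y_{i+1} − x_{i+1}·y_i), indices taken mod 5.
Σ = (-426) + (-298) + (-300) + (-459) + (-168) = -1651
Area = |Σ|/2 = 825.5.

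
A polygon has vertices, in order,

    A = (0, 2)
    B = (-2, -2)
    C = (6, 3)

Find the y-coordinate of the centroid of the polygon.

Apply Gauss's area formula. First the cross-terms c_i = x_i·y_{i+1} − x_{i+1}·y_i:
  4, 6, 12  ⇒  2A = 22, A = 11.
Then Σ (y_i + y_{i+1})·c_i = 66, so ȳ = 66 / (6·11) = 1.

1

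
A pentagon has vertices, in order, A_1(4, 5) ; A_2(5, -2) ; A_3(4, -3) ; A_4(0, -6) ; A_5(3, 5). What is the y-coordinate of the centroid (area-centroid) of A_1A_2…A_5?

-28/51

Apply Gauss's area formula. First the cross-terms c_i = x_i·y_{i+1} − x_{i+1}·y_i:
  -33, -7, -24, 18, -5  ⇒  2A = -51, A = -25.5.
Then Σ (y_i + y_{i+1})·c_i = 84, so ȳ = 84 / (6·(-25.5)) = -28/51.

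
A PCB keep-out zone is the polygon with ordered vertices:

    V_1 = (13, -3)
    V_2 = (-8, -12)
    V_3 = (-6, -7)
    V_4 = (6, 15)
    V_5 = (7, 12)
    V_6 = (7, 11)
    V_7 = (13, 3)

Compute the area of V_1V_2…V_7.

242

Apply Gauss's area formula: 2A = Σ (x_i·y_{i+1} − x_{i+1}·y_i), indices taken mod 7.
Σ = (-180) + (-16) + (-48) + (-33) + (-7) + (-122) + (-78) = -484
Area = |Σ|/2 = 242.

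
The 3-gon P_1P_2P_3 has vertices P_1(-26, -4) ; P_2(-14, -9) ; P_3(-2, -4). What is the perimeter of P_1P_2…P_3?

|P_1P_2| = √((12)² + (-5)²) = √169 = 13
|P_2P_3| = √((12)² + (5)²) = √169 = 13
|P_3P_1| = √((-24)² + (0)²) = √576 = 24
Perimeter = 13 + 13 + 24 = 50.

50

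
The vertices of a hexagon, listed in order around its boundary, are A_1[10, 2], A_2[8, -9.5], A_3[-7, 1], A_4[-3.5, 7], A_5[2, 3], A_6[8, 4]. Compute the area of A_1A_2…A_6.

Apply the surveyor's formula: 2A = Σ (x_i·y_{i+1} − x_{i+1}·y_i), indices taken mod 6.
Σ = (-111) + (-58.5) + (-45.5) + (-24.5) + (-16) + (-24) = -279.5
Area = |Σ|/2 = 139.75.

139.75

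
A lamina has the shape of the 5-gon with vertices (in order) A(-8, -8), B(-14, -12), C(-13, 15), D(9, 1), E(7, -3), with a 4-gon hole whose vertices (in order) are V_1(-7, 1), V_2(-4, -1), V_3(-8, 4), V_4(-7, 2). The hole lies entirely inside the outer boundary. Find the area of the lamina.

319

Outer boundary:
Apply the surveyor's formula: 2A = Σ (x_i·y_{i+1} − x_{i+1}·y_i), indices taken mod 5.
Cross-terms: -16, -366, -148, -34, -80  ⇒  Σ = -644
Area = |Σ|/2 = 322.
Hole:
Σ = (11) + (-24) + (12) + (7) = 6
Area = |Σ|/2 = 3.
Net area = 322 − 3 = 319.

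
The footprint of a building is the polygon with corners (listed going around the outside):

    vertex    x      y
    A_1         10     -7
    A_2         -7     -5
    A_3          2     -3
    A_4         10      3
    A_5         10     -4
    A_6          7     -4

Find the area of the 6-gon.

61.5

Apply Gauss's area formula: 2A = Σ (x_i·y_{i+1} − x_{i+1}·y_i), indices taken mod 6.
Cross-terms: -99, 31, 36, -70, -12, -9  ⇒  Σ = -123
Area = |Σ|/2 = 61.5.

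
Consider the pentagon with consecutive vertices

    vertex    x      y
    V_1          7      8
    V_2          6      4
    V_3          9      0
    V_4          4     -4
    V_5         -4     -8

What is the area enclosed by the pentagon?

58

Apply the surveyor's formula: 2A = Σ (x_i·y_{i+1} − x_{i+1}·y_i), indices taken mod 5.
Σ = (-20) + (-36) + (-36) + (-48) + (24) = -116
Area = |Σ|/2 = 58.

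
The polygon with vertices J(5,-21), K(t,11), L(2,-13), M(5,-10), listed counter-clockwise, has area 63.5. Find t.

The doubled signed area Σ (x_i y_{i+1} − x_{i+1} y_i) is linear in t.
With t=0 it equals 23; the coefficient of t is 8 (from the two edges through K).
So 8·t + 23 = 2·63.5 = 127 ⇒ t = 13.

13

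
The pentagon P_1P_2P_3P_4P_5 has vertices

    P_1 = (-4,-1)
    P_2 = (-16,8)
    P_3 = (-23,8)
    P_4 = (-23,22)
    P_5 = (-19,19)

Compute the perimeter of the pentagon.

66

|P_1P_2| = √((-12)² + (9)²) = √225 = 15
|P_2P_3| = √((-7)² + (0)²) = √49 = 7
|P_3P_4| = √((0)² + (14)²) = √196 = 14
|P_4P_5| = √((4)² + (-3)²) = √25 = 5
|P_5P_1| = √((15)² + (-20)²) = √625 = 25
Perimeter = 15 + 7 + 14 + 5 + 25 = 66.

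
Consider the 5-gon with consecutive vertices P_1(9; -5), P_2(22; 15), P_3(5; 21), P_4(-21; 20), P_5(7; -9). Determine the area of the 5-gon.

634

Apply Gauss's area formula: 2A = Σ (x_i·y_{i+1} − x_{i+1}·y_i), indices taken mod 5.
Cross-terms: 245, 387, 541, 49, 46  ⇒  Σ = 1268
Area = |Σ|/2 = 634.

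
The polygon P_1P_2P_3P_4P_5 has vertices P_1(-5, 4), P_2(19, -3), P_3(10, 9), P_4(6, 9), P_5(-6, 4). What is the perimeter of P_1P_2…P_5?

|P_1P_2| = √((24)² + (-7)²) = √625 = 25
|P_2P_3| = √((-9)² + (12)²) = √225 = 15
|P_3P_4| = √((-4)² + (0)²) = √16 = 4
|P_4P_5| = √((-12)² + (-5)²) = √169 = 13
|P_5P_1| = √((1)² + (0)²) = √1 = 1
Perimeter = 25 + 15 + 4 + 13 + 1 = 58.

58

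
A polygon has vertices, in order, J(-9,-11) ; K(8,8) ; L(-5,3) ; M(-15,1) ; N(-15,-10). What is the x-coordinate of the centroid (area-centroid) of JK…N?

Apply Gauss's area formula. First the cross-terms c_i = x_i·y_{i+1} − x_{i+1}·y_i:
  16, 64, 40, 165, 75  ⇒  2A = 360, A = 180.
Then Σ (x_i + x_{i+1})·c_i = -7374, so x̄ = -7374 / (6·180) = -1229/180.

-1229/180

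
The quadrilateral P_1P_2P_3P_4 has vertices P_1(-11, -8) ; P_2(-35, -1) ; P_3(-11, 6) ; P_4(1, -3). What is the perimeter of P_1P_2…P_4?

78

|P_1P_2| = √((-24)² + (7)²) = √625 = 25
|P_2P_3| = √((24)² + (7)²) = √625 = 25
|P_3P_4| = √((12)² + (-9)²) = √225 = 15
|P_4P_1| = √((-12)² + (-5)²) = √169 = 13
Perimeter = 25 + 25 + 15 + 13 = 78.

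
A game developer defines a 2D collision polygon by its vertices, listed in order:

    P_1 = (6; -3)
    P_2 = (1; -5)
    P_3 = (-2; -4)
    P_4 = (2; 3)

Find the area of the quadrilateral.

P_1→P_2: (6)(-5) − (1)(-3) = -27
P_2→P_3: (1)(-4) − (-2)(-5) = -14
P_3→P_4: (-2)(3) − (2)(-4) = 2
P_4→P_1: (2)(-3) − (6)(3) = -24
Σ = -63
Area = |Σ|/2 = 31.5.

31.5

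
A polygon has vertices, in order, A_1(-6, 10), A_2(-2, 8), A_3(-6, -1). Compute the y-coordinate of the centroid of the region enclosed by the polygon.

17/3

Apply the shoelace (surveyor's) formula. First the cross-terms c_i = x_i·y_{i+1} − x_{i+1}·y_i:
  -28, 50, -66  ⇒  2A = -44, A = -22.
Then Σ (y_i + y_{i+1})·c_i = -748, so ȳ = -748 / (6·(-22)) = 17/3.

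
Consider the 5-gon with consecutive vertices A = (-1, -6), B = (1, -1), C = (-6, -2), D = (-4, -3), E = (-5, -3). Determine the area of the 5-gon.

16.5

Apply Gauss's area formula: 2A = Σ (x_i·y_{i+1} − x_{i+1}·y_i), indices taken mod 5.
Σ = (7) + (-8) + (10) + (-3) + (27) = 33
Area = |Σ|/2 = 16.5.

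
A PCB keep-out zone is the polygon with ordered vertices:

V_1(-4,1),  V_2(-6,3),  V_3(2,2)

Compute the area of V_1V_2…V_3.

7

Apply the shoelace formula: 2A = Σ (x_i·y_{i+1} − x_{i+1}·y_i), indices taken mod 3.
V_1→V_2: (-4)(3) − (-6)(1) = -6
V_2→V_3: (-6)(2) − (2)(3) = -18
V_3→V_1: (2)(1) − (-4)(2) = 10
Σ = -14
Area = |Σ|/2 = 7.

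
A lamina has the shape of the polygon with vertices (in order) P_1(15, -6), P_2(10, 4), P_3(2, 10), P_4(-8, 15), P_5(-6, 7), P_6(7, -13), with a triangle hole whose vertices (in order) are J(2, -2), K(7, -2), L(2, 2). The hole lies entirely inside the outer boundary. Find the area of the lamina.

Outer boundary:
P_1→P_2: (15)(4) − (10)(-6) = 120
P_2→P_3: (10)(10) − (2)(4) = 92
P_3→P_4: (2)(15) − (-8)(10) = 110
P_4→P_5: (-8)(7) − (-6)(15) = 34
P_5→P_6: (-6)(-13) − (7)(7) = 29
P_6→P_1: (7)(-6) − (15)(-13) = 153
Σ = 538
Area = |Σ|/2 = 269.
Hole:
Apply the surveyor's formula: 2A = Σ (x_i·y_{i+1} − x_{i+1}·y_i), indices taken mod 3.
Σ = (10) + (18) + (-8) = 20
Area = |Σ|/2 = 10.
Net area = 269 − 10 = 259.

259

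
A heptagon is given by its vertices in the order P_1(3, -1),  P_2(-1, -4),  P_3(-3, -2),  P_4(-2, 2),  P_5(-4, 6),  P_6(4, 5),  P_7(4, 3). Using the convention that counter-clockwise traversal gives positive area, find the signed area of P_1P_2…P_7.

Apply the shoelace (surveyor's) formula: 2A = Σ (x_i·y_{i+1} − x_{i+1}·y_i), indices taken mod 7.
Σ = (-13) + (-10) + (-10) + (-4) + (-44) + (-8) + (-13) = -102
Signed area = Σ/2 = -51 (negative ⇒ clockwise traversal).

-51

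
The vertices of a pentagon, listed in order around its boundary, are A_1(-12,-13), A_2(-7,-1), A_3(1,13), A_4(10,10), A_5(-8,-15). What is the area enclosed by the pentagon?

Apply Gauss's area formula: 2A = Σ (x_i·y_{i+1} − x_{i+1}·y_i), indices taken mod 5.
Σ = (-79) + (-90) + (-120) + (-70) + (-76) = -435
Area = |Σ|/2 = 217.5.

217.5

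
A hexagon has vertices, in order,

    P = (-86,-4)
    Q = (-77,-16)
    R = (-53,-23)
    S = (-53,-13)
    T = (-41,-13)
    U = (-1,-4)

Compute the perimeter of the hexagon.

|PQ| = √((9)² + (-12)²) = √225 = 15
|QR| = √((24)² + (-7)²) = √625 = 25
|RS| = √((0)² + (10)²) = √100 = 10
|ST| = √((12)² + (0)²) = √144 = 12
|TU| = √((40)² + (9)²) = √1681 = 41
|UP| = √((-85)² + (0)²) = √7225 = 85
Perimeter = 15 + 25 + 10 + 12 + 41 + 85 = 188.

188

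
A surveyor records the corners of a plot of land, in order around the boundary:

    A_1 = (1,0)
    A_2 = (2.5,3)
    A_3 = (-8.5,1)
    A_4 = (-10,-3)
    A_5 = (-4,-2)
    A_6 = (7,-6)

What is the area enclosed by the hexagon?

Apply the shoelace (surveyor's) formula: 2A = Σ (x_i·y_{i+1} − x_{i+1}·y_i), indices taken mod 6.
Σ = (3) + (28) + (35.5) + (8) + (38) + (6) = 118.5
Area = |Σ|/2 = 59.25.

59.25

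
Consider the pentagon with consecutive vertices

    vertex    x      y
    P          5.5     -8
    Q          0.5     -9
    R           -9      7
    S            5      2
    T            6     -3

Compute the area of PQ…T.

Apply the surveyor's formula: 2A = Σ (x_i·y_{i+1} − x_{i+1}·y_i), indices taken mod 5.
Σ = (-45.5) + (-77.5) + (-53) + (-27) + (-31.5) = -234.5
Area = |Σ|/2 = 117.25.

117.25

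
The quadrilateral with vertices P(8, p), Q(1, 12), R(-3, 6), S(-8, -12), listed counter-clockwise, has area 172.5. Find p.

The doubled signed area Σ (x_i y_{i+1} − x_{i+1} y_i) is linear in p.
With p=0 it equals 318; the coefficient of p is -9 (from the two edges through P).
So -9·p + 318 = 2·172.5 = 345 ⇒ p = -3.

-3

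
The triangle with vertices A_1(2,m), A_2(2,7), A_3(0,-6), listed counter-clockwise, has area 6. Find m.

1

Write out the shoelace sum; only the two edges meeting at A_1 involve m:
2·Area = [(0·m − 2·(-6)) + (2·7 − 2·m)] + -12
       = -2·m + 14 = 12
⇒ m = 1.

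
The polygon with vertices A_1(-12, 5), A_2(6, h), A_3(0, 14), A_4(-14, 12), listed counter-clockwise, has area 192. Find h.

The doubled signed area Σ (x_i y_{i+1} − x_{i+1} y_i) is linear in h.
With h=0 it equals 324; the coefficient of h is -12 (from the two edges through A_2).
So -12·h + 324 = 2·192 = 384 ⇒ h = -5.

-5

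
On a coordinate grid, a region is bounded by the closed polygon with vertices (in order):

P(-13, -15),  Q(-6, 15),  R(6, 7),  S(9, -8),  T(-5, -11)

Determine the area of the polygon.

367.5

P→Q: (-13)(15) − (-6)(-15) = -285
Q→R: (-6)(7) − (6)(15) = -132
R→S: (6)(-8) − (9)(7) = -111
S→T: (9)(-11) − (-5)(-8) = -139
T→P: (-5)(-15) − (-13)(-11) = -68
Σ = -735
Area = |Σ|/2 = 367.5.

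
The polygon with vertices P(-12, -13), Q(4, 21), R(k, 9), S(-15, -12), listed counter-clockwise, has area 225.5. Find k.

-13

The doubled signed area Σ (x_i y_{i+1} − x_{i+1} y_i) is linear in k.
With k=0 it equals 22; the coefficient of k is -33 (from the two edges through R).
So -33·k + 22 = 2·225.5 = 451 ⇒ k = -13.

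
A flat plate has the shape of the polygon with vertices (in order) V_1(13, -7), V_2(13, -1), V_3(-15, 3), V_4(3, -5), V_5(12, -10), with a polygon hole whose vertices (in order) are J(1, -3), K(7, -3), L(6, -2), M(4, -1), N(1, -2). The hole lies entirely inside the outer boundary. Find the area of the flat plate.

114

Outer boundary:
Apply the shoelace formula: 2A = Σ (x_i·y_{i+1} − x_{i+1}·y_i), indices taken mod 5.
Σ = (78) + (24) + (66) + (30) + (46) = 244
Area = |Σ|/2 = 122.
Hole:
J→K: (1)(-3) − (7)(-3) = 18
K→L: (7)(-2) − (6)(-3) = 4
L→M: (6)(-1) − (4)(-2) = 2
M→N: (4)(-2) − (1)(-1) = -7
N→J: (1)(-3) − (1)(-2) = -1
Σ = 16
Area = |Σ|/2 = 8.
Net area = 122 − 8 = 114.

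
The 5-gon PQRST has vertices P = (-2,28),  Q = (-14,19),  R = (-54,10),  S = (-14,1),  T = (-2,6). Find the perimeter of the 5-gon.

|PQ| = √((-12)² + (-9)²) = √225 = 15
|QR| = √((-40)² + (-9)²) = √1681 = 41
|RS| = √((40)² + (-9)²) = √1681 = 41
|ST| = √((12)² + (5)²) = √169 = 13
|TP| = √((0)² + (22)²) = √484 = 22
Perimeter = 15 + 41 + 41 + 13 + 22 = 132.

132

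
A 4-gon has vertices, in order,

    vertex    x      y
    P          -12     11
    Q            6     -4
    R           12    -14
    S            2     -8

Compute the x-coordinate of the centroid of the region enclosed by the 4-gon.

188/147

Apply the shoelace formula. First the cross-terms c_i = x_i·y_{i+1} − x_{i+1}·y_i:
  -18, -36, -68, -74  ⇒  2A = -196, A = -98.
Then Σ (x_i + x_{i+1})·c_i = -752, so x̄ = -752 / (6·(-98)) = 188/147.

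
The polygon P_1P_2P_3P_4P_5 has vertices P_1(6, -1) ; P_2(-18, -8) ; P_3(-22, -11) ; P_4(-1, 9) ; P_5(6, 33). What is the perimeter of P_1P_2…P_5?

118

|P_1P_2| = √((-24)² + (-7)²) = √625 = 25
|P_2P_3| = √((-4)² + (-3)²) = √25 = 5
|P_3P_4| = √((21)² + (20)²) = √841 = 29
|P_4P_5| = √((7)² + (24)²) = √625 = 25
|P_5P_1| = √((0)² + (-34)²) = √1156 = 34
Perimeter = 25 + 5 + 29 + 25 + 34 = 118.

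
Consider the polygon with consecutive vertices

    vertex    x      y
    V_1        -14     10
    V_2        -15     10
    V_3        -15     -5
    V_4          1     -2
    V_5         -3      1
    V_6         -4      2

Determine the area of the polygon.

125.5

Σ = (10) + (225) + (35) + (-5) + (-2) + (-12) = 251
Area = |Σ|/2 = 125.5.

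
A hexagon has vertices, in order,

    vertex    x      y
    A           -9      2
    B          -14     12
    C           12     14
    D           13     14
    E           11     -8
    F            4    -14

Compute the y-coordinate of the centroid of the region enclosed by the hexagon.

650/233

Apply the shoelace (surveyor's) formula. First the cross-terms c_i = x_i·y_{i+1} − x_{i+1}·y_i:
  -80, -340, -14, -258, -122, -118  ⇒  2A = -932, A = -466.
Then Σ (y_i + y_{i+1})·c_i = -7800, so ȳ = -7800 / (6·(-466)) = 650/233.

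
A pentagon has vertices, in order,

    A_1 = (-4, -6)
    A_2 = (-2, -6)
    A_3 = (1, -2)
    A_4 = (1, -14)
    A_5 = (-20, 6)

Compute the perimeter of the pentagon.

|A_1A_2| = √((2)² + (0)²) = √4 = 2
|A_2A_3| = √((3)² + (4)²) = √25 = 5
|A_3A_4| = √((0)² + (-12)²) = √144 = 12
|A_4A_5| = √((-21)² + (20)²) = √841 = 29
|A_5A_1| = √((16)² + (-12)²) = √400 = 20
Perimeter = 2 + 5 + 12 + 29 + 20 = 68.

68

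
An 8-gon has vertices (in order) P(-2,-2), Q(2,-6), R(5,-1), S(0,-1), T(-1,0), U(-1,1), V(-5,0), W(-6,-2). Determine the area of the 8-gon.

30

Apply the surveyor's formula: 2A = Σ (x_i·y_{i+1} − x_{i+1}·y_i), indices taken mod 8.
P→Q: (-2)(-6) − (2)(-2) = 16
Q→R: (2)(-1) − (5)(-6) = 28
R→S: (5)(-1) − (0)(-1) = -5
S→T: (0)(0) − (-1)(-1) = -1
T→U: (-1)(1) − (-1)(0) = -1
U→V: (-1)(0) − (-5)(1) = 5
V→W: (-5)(-2) − (-6)(0) = 10
W→P: (-6)(-2) − (-2)(-2) = 8
Σ = 60
Area = |Σ|/2 = 30.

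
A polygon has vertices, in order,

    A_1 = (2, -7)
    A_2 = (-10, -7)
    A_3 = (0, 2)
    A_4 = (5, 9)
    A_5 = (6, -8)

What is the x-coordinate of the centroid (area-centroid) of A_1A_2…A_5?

Apply the shoelace formula. First the cross-terms c_i = x_i·y_{i+1} − x_{i+1}·y_i:
  -84, -20, -10, -94, -26  ⇒  2A = -234, A = -117.
Then Σ (x_i + x_{i+1})·c_i = -420, so x̄ = -420 / (6·(-117)) = 70/117.

70/117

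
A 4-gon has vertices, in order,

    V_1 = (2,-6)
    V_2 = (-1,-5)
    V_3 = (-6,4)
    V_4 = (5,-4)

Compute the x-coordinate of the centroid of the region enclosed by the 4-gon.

-16/51

Apply the shoelace formula. First the cross-terms c_i = x_i·y_{i+1} − x_{i+1}·y_i:
  -16, -34, 4, -22  ⇒  2A = -68, A = -34.
Then Σ (x_i + x_{i+1})·c_i = 64, so x̄ = 64 / (6·(-34)) = -16/51.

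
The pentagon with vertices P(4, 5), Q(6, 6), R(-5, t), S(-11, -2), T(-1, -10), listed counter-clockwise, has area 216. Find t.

Write out the shoelace sum; only the two edges meeting at R involve t:
2·Area = [(6·t − (-5)·6) + ((-5)·(-2) − (-11)·t)] + 137
       = 17·t + 177 = 432
⇒ t = 15.

15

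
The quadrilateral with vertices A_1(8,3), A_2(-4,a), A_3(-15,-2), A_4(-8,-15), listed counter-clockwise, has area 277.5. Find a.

10

Write out the shoelace sum; only the two edges meeting at A_2 involve a:
2·Area = [(8·a − (-4)·3) + ((-4)·(-2) − (-15)·a)] + 305
       = 23·a + 325 = 555
⇒ a = 10.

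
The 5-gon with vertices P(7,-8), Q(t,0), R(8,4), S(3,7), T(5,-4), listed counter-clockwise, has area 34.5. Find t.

7

Write out the shoelace sum; only the two edges meeting at Q involve t:
2·Area = [(7·0 − t·(-8)) + (t·4 − 8·0)] + -15
       = 12·t + -15 = 69
⇒ t = 7.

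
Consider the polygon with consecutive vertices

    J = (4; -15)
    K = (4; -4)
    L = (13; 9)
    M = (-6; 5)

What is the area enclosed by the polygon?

Apply the shoelace (surveyor's) formula: 2A = Σ (x_i·y_{i+1} − x_{i+1}·y_i), indices taken mod 4.
Σ = (44) + (88) + (119) + (70) = 321
Area = |Σ|/2 = 160.5.

160.5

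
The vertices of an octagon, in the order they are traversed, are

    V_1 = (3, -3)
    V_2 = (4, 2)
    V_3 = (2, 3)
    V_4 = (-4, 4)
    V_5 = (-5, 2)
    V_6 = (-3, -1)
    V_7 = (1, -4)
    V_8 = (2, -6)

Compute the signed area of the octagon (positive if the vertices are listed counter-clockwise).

48

Apply the shoelace formula: 2A = Σ (x_i·y_{i+1} − x_{i+1}·y_i), indices taken mod 8.
Σ = (18) + (8) + (20) + (12) + (11) + (13) + (2) + (12) = 96
Signed area = Σ/2 = 48 (positive ⇒ counter-clockwise traversal).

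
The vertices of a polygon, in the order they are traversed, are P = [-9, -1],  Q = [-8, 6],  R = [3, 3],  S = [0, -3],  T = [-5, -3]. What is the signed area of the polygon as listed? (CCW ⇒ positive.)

-75

P→Q: (-9)(6) − (-8)(-1) = -62
Q→R: (-8)(3) − (3)(6) = -42
R→S: (3)(-3) − (0)(3) = -9
S→T: (0)(-3) − (-5)(-3) = -15
T→P: (-5)(-1) − (-9)(-3) = -22
Σ = -150
Signed area = Σ/2 = -75 (negative ⇒ clockwise traversal).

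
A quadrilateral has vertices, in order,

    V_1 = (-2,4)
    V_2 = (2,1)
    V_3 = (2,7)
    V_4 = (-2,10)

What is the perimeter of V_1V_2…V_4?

22

|V_1V_2| = √((4)² + (-3)²) = √25 = 5
|V_2V_3| = √((0)² + (6)²) = √36 = 6
|V_3V_4| = √((-4)² + (3)²) = √25 = 5
|V_4V_1| = √((0)² + (-6)²) = √36 = 6
Perimeter = 5 + 6 + 5 + 6 = 22.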